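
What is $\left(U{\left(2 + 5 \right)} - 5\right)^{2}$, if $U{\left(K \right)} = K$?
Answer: $4$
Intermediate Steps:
$\left(U{\left(2 + 5 \right)} - 5\right)^{2} = \left(\left(2 + 5\right) - 5\right)^{2} = \left(7 - 5\right)^{2} = 2^{2} = 4$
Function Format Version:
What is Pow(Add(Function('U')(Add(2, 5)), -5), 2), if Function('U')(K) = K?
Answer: 4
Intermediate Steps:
Pow(Add(Function('U')(Add(2, 5)), -5), 2) = Pow(Add(Add(2, 5), -5), 2) = Pow(Add(7, -5), 2) = Pow(2, 2) = 4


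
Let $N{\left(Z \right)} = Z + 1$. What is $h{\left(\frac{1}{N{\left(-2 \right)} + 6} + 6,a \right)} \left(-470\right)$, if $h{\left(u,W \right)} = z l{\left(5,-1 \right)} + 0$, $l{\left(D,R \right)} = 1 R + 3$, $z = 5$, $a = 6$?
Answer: $-4700$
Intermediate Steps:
$N{\left(Z \right)} = 1 + Z$
$l{\left(D,R \right)} = 3 + R$ ($l{\left(D,R \right)} = R + 3 = 3 + R$)
$h{\left(u,W \right)} = 10$ ($h{\left(u,W \right)} = 5 \left(3 - 1\right) + 0 = 5 \cdot 2 + 0 = 10 + 0 = 10$)
$h{\left(\frac{1}{N{\left(-2 \right)} + 6} + 6,a \right)} \left(-470\right) = 10 \left(-470\right) = -4700$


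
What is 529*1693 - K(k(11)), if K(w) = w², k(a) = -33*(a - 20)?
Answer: 807388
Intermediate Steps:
k(a) = 660 - 33*a (k(a) = -33*(-20 + a) = 660 - 33*a)
529*1693 - K(k(11)) = 529*1693 - (660 - 33*11)² = 895597 - (660 - 363)² = 895597 - 1*297² = 895597 - 1*88209 = 895597 - 88209 = 807388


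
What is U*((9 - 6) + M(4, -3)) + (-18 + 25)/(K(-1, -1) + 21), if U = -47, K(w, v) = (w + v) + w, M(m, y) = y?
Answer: 7/18 ≈ 0.38889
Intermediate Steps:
K(w, v) = v + 2*w (K(w, v) = (v + w) + w = v + 2*w)
U*((9 - 6) + M(4, -3)) + (-18 + 25)/(K(-1, -1) + 21) = -47*((9 - 6) - 3) + (-18 + 25)/((-1 + 2*(-1)) + 21) = -47*(3 - 3) + 7/((-1 - 2) + 21) = -47*0 + 7/(-3 + 21) = 0 + 7/18 = 7/18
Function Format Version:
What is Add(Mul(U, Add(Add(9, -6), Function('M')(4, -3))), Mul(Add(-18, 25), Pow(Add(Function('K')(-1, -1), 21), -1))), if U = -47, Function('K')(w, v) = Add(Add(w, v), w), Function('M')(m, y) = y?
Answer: Rational(7, 18) ≈ 0.38889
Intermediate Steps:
Function('K')(w, v) = Add(v, Mul(2, w)) (Function('K')(w, v) = Add(Add(v, w), w) = Add(v, Mul(2, w)))
Add(Mul(U, Add(Add(9, -6), Function('M')(4, -3))), Mul(Add(-18, 25), Pow(Add(Function('K')(-1, -1), 21), -1))) = Add(Mul(-47, Add(Add(9, -6), -3)), Mul(Add(-18, 25), Pow(Add(Add(-1, Mul(2, -1)), 21), -1))) = Add(Mul(-47, Add(3, -3)), Mul(7, Pow(Add(Add(-1, -2), 21), -1))) = Add(Mul(-47, 0), Mul(7, Pow(Add(-3, 21), -1))) = Add(0, Mul(7, Pow(18, -1))) = Add(0, Mul(7, Rational(1, 18))) = Add(0, Rational(7, 18)) = Rational(7, 18)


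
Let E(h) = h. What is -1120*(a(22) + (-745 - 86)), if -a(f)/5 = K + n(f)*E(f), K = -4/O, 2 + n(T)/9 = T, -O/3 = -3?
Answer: 207938080/9 ≈ 2.3104e+7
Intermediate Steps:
O = 9 (O = -3*(-3) = 9)
n(T) = -18 + 9*T
K = -4/9 ≈ -0.44444
a(f) = 20/9 - 5*f*(-18 + 9*f) (a(f) = -5*(-4/9 + (-18 + 9*f)*f) = -5*(-4/9 + f*(-18 + 9*f)) = 20/9 - 5*f*(-18 + 9*f))
-1120*(a(22) + (-745 - 86)) = -1120*((20/9 - 45*22*(-2 + 22)) + (-745 - 86)) = -1120*((20/9 - 45*22*20) - 831) = -1120*((20/9 - 19800) - 831) = -1120*(-178180/9 - 831) = -1120*(-185659/9) = 207938080/9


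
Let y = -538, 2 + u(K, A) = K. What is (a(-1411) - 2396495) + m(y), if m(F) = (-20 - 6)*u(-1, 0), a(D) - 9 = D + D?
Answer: -2399230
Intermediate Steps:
u(K, A) = -2 + K
a(D) = 9 + 2*D (a(D) = 9 + (D + D) = 9 + 2*D)
m(F) = 78 (m(F) = (-20 - 6)*(-2 - 1) = -26*(-3) = 78)
(a(-1411) - 2396495) + m(y) = ((9 + 2*(-1411)) - 2396495) + 78 = ((9 - 2822) - 2396495) + 78 = (-2813 - 2396495) + 78 = -2399308 + 78 = -2399230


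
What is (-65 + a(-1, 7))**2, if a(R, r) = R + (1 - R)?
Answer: 4096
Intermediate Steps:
a(R, r) = 1
(-65 + a(-1, 7))**2 = (-65 + 1)**2 = (-64)**2 = 4096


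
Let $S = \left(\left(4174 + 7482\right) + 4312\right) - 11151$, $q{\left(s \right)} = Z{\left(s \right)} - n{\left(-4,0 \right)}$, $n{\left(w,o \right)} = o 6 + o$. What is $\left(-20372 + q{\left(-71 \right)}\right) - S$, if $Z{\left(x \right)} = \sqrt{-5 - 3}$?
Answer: $-25189 + 2 i \sqrt{2} \approx -25189.0 + 2.8284 i$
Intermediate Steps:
$Z{\left(x \right)} = 2 i \sqrt{2}$ ($Z{\left(x \right)} = \sqrt{-8} = 2 i \sqrt{2}$)
$n{\left(w,o \right)} = 7 o$ ($n{\left(w,o \right)} = 6 o + o = 7 o$)
$q{\left(s \right)} = 2 i \sqrt{2}$ ($q{\left(s \right)} = 2 i \sqrt{2} - 7 \cdot 0 = 2 i \sqrt{2} - 0 = 2 i \sqrt{2} + 0 = 2 i \sqrt{2}$)
$S = 4817$ ($S = \left(11656 + 4312\right) - 11151 = 15968 - 11151 = 4817$)
$\left(-20372 + q{\left(-71 \right)}\right) - S = \left(-20372 + 2 i \sqrt{2}\right) - 4817 = -25189 + 2 i \sqrt{2}$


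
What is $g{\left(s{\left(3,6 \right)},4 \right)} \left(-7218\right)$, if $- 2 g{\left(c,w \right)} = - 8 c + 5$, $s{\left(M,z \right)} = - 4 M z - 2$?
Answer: $2154573$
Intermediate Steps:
$s{\left(M,z \right)} = -2 - 4 M z$ ($s{\left(M,z \right)} = - 4 M z - 2 = -2 - 4 M z$)
$g{\left(c,w \right)} = - \frac{5}{2} + 4 c$ ($g{\left(c,w \right)} = - \frac{- 8 c + 5}{2} = - \frac{5 - 8 c}{2} = - \frac{5}{2} + 4 c$)
$g{\left(s{\left(3,6 \right)},4 \right)} \left(-7218\right) = \left(- \frac{5}{2} + 4 \left(-2 - 12 \cdot 6\right)\right) \left(-7218\right) = \left(- \frac{5}{2} + 4 \left(-2 - 72\right)\right) \left(-7218\right) = \left(- \frac{5}{2} + 4 \left(-74\right)\right) \left(-7218\right) = \left(- \frac{5}{2} - 296\right) \left(-7218\right) = \left(- \frac{597}{2}\right) \left(-7218\right) = 2154573$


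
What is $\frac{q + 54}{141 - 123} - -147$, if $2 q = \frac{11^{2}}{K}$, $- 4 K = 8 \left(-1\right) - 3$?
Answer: $\frac{1361}{9} \approx 151.22$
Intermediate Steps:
$K = \frac{11}{4}$ ($K = - \frac{8 \left(-1\right) - 3}{4} = - \frac{-8 - 3}{4} = \left(- \frac{1}{4}\right) \left(-11\right) = \frac{11}{4} \approx 2.75$)
$q = 22$ ($q = \frac{11^{2} \frac{1}{\frac{11}{4}}}{2} = \frac{121 \cdot \frac{4}{11}}{2} = \frac{1}{2} \cdot 44 = 22$)
$\frac{q + 54}{141 - 123} - -147 = \frac{22 + 54}{141 - 123} - -147 = \frac{76}{18} + 147 = 76 \cdot \frac{1}{18} + 147 = \frac{38}{9} + 147 = \frac{1361}{9}$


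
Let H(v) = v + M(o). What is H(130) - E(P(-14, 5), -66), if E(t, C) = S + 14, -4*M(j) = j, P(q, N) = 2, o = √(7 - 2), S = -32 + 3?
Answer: 145 - √5/4 ≈ 144.44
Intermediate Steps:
S = -29
o = √5 ≈ 2.2361
M(j) = -j/4
E(t, C) = -15 (E(t, C) = -29 + 14 = -15)
H(v) = v - √5/4
H(130) - E(P(-14, 5), -66) = (130 - √5/4) - 1*(-15) = (130 - √5/4) + 15 = 145 - √5/4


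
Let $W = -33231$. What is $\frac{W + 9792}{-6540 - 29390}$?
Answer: $\frac{23439}{35930} \approx 0.65235$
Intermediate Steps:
$\frac{W + 9792}{-6540 - 29390} = \frac{-33231 + 9792}{-6540 - 29390} = - \frac{23439}{-35930} = \left(-23439\right) \left(- \frac{1}{35930}\right) = \frac{23439}{35930}$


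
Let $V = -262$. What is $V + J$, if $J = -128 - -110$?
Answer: $-280$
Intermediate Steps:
$J = -18$ ($J = -128 + 110 = -18$)
$V + J = -262 - 18 = -280$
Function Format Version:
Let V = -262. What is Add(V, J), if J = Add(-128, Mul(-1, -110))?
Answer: -280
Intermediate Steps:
J = -18 (J = Add(-128, 110) = -18)
Add(V, J) = Add(-262, -18) = -280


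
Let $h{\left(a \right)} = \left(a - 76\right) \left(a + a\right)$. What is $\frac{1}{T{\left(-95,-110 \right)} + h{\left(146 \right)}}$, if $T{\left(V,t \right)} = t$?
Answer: $\frac{1}{20330} \approx 4.9188 \cdot 10^{-5}$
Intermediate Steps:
$h{\left(a \right)} = 2 a \left(-76 + a\right)$ ($h{\left(a \right)} = \left(-76 + a\right) 2 a = 2 a \left(-76 + a\right)$)
$\frac{1}{T{\left(-95,-110 \right)} + h{\left(146 \right)}} = \frac{1}{-110 + 2 \cdot 146 \left(-76 + 146\right)} = \frac{1}{-110 + 2 \cdot 146 \cdot 70} = \frac{1}{-110 + 20440} = \frac{1}{20330}$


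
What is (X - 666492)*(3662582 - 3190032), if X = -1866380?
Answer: -1196908663600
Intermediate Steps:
(X - 666492)*(3662582 - 3190032) = (-1866380 - 666492)*(3662582 - 3190032) = -2532872*472550 = -1196908663600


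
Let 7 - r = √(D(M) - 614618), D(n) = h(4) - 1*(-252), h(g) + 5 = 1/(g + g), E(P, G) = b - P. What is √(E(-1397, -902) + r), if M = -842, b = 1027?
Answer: √(9724 - I*√9829934)/2 ≈ 49.926 - 7.8498*I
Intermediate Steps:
E(P, G) = 1027 - P
h(g) = -5 + 1/(2*g) (h(g) = -5 + 1/(g + g) = -5 + 1/(2*g))
D(n) = 1977/8 (D(n) = (-5 + (½)/4) - 1*(-252) = (-5 + (½)*(¼)) + 252 = (-5 + ⅛) + 252 = -39/8 + 252 = 1977/8)
r = 7 - I*√9829934/4 (r = 7 - √(1977/8 - 614618) = 7 - √(-4914967/8) = 7 - I*√9829934/4 ≈ 7.0 - 783.82*I)
√(E(-1397, -902) + r) = √((1027 - 1*(-1397)) + (7 - I*√9829934/4)) = √((1027 + 1397) + (7 - I*√9829934/4)) = √(2424 + (7 - I*√9829934/4)) = √(2431 - I*√9829934/4)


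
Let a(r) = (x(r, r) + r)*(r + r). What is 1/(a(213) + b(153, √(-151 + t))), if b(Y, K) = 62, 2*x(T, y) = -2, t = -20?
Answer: 1/90374 ≈ 1.1065e-5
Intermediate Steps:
x(T, y) = -1 (x(T, y) = (½)*(-2) = -1)
a(r) = 2*r*(-1 + r) (a(r) = (-1 + r)*(r + r) = (-1 + r)*(2*r) = 2*r*(-1 + r))
1/(a(213) + b(153, √(-151 + t))) = 1/(2*213*(-1 + 213) + 62) = 1/(2*213*212 + 62) = 1/(90312 + 62) = 1/90374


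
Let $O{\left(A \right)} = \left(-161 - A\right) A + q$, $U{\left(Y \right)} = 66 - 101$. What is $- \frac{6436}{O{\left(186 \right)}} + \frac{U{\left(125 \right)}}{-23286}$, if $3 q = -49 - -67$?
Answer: $\frac{3169322}{31308027} \approx 0.10123$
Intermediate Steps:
$U{\left(Y \right)} = -35$ ($U{\left(Y \right)} = 66 - 101 = -35$)
$q = 6$ ($q = \frac{-49 - -67}{3} = \frac{-49 + 67}{3} = \frac{1}{3} \cdot 18 = 6$)
$O{\left(A \right)} = 6 + A \left(-161 - A\right)$ ($O{\left(A \right)} = \left(-161 - A\right) A + 6 = A \left(-161 - A\right) + 6 = 6 + A \left(-161 - A\right)$)
$- \frac{6436}{O{\left(186 \right)}} + \frac{U{\left(125 \right)}}{-23286} = - \frac{6436}{6 - 186^{2} - 29946} - \frac{35}{-23286} = - \frac{6436}{6 - 34596 - 29946} - - \frac{35}{23286} = - \frac{6436}{6 - 34596 - 29946} + \frac{35}{23286} = - \frac{6436}{-64536} + \frac{35}{23286} = \left(-6436\right) \left(- \frac{1}{64536}\right) + \frac{35}{23286} = \frac{1609}{16134} + \frac{35}{23286} = \frac{3169322}{31308027}$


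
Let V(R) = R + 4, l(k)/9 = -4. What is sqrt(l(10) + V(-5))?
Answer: I*sqrt(37) ≈ 6.0828*I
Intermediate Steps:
l(k) = -36 (l(k) = 9*(-4) = -36)
V(R) = 4 + R
sqrt(l(10) + V(-5)) = sqrt(-36 + (4 - 5)) = sqrt(-36 - 1) = sqrt(-37) = I*sqrt(37)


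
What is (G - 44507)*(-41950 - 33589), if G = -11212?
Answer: 4208957541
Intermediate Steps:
(G - 44507)*(-41950 - 33589) = (-11212 - 44507)*(-41950 - 33589) = -55719*(-75539) = 4208957541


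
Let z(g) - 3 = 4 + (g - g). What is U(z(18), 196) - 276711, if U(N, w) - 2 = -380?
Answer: -277089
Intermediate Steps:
z(g) = 7 (z(g) = 3 + (4 + (g - g)) = 3 + (4 + 0) = 3 + 4 = 7)
U(N, w) = -378 (U(N, w) = 2 - 380 = -378)
U(z(18), 196) - 276711 = -378 - 276711 = -277089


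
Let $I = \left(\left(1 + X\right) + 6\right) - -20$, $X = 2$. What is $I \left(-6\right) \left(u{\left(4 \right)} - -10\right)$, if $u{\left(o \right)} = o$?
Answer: $-2436$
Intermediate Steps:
$I = 29$ ($I = \left(\left(1 + 2\right) + 6\right) - -20 = \left(3 + 6\right) + 20 = 9 + 20 = 29$)
$I \left(-6\right) \left(u{\left(4 \right)} - -10\right) = 29 \left(-6\right) \left(4 - -10\right) = - 174 \left(4 + 10\right) = \left(-174\right) 14 = -2436$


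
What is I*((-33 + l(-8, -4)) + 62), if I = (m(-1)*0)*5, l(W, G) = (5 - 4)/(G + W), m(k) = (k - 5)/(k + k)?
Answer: 0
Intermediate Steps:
m(k) = (-5 + k)/(2*k) (m(k) = (-5 + k)/((2*k)) = (-5 + k)*(1/(2*k)) = (-5 + k)/(2*k))
l(W, G) = 1/(G + W)
I = 0 (I = (((½)*(-5 - 1)/(-1))*0)*5 = (((½)*(-1)*(-6))*0)*5 = (3*0)*5 = 0*5 = 0)
I*((-33 + l(-8, -4)) + 62) = 0*((-33 + 1/(-4 - 8)) + 62) = 0*((-33 + 1/(-12)) + 62) = 0*((-33 - 1/12) + 62) = 0*(-397/12 + 62) = 0*(347/12) = 0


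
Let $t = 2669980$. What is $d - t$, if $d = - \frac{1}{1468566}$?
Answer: $- \frac{3921041848681}{1468566} \approx -2.67 \cdot 10^{6}$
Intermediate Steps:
$d = - \frac{1}{1468566}$ ($d = \left(-1\right) \frac{1}{1468566} = - \frac{1}{1468566} \approx -6.8094 \cdot 10^{-7}$)
$d - t = - \frac{1}{1468566} - 2669980 = - \frac{3921041848681}{1468566}$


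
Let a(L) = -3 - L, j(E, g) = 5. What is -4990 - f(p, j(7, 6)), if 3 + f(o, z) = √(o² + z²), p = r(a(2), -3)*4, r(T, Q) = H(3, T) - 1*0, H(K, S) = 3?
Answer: -5000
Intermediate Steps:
r(T, Q) = 3 (r(T, Q) = 3 - 1*0 = 3 + 0 = 3)
p = 12 (p = 3*4 = 12)
f(o, z) = -3 + √(o² + z²)
-4990 - f(p, j(7, 6)) = -4990 - (-3 + √(12² + 5²)) = -4990 - (-3 + √(144 + 25)) = -4990 - (-3 + √169) = -4990 - (-3 + 13) = -4990 - 1*10 = -4990 - 10 = -5000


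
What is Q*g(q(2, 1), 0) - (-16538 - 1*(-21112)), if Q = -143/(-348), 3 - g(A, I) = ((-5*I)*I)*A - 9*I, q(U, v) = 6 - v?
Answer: -530441/116 ≈ -4572.8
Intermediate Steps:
g(A, I) = 3 + 9*I + 5*A*I**2 (g(A, I) = 3 - (((-5*I)*I)*A - 9*I) = 3 - ((-5*I**2)*A - 9*I) = 3 - (-5*A*I**2 - 9*I) = 3 - (-9*I - 5*A*I**2) = 3 + (9*I + 5*A*I**2) = 3 + 9*I + 5*A*I**2)
Q = 143/348 (Q = -143*(-1/348) = 143/348 ≈ 0.41092)
Q*g(q(2, 1), 0) - (-16538 - 1*(-21112)) = 143*(3 + 9*0 + 5*(6 - 1*1)*0**2)/348 - (-16538 - 1*(-21112)) = 143*(3 + 0 + 5*(6 - 1)*0)/348 - (-16538 + 21112) = 143*(3 + 0 + 5*5*0)/348 - 1*4574 = 143*(3 + 0 + 0)/348 - 4574 = (143/348)*3 - 4574 = 143/116 - 4574 = -530441/116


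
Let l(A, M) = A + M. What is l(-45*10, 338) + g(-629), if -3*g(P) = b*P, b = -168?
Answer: -35336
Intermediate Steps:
g(P) = 56*P (g(P) = -(-56)*P = 56*P)
l(-45*10, 338) + g(-629) = (-45*10 + 338) + 56*(-629) = (-450 + 338) - 35224 = -112 - 35224 = -35336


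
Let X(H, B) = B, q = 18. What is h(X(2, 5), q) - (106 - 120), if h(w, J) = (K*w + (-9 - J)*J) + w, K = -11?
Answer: -522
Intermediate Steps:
h(w, J) = -10*w + J*(-9 - J) (h(w, J) = (-11*w + (-9 - J)*J) + w = (-11*w + J*(-9 - J)) + w = -10*w + J*(-9 - J))
h(X(2, 5), q) - (106 - 120) = (-1*18² - 10*5 - 9*18) - (106 - 120) = (-1*324 - 50 - 162) - 1*(-14) = (-324 - 50 - 162) + 14 = -536 + 14 = -522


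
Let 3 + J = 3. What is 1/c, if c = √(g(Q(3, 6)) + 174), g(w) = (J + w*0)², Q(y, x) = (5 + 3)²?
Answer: √174/174 ≈ 0.075810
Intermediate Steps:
J = 0 (J = -3 + 3 = 0)
Q(y, x) = 64 (Q(y, x) = 8² = 64)
g(w) = 0 (g(w) = (0 + w*0)² = (0 + 0)² = 0² = 0)
c = √174 (c = √(0 + 174) = √174 ≈ 13.191)
1/c = 1/(√174) = √174/174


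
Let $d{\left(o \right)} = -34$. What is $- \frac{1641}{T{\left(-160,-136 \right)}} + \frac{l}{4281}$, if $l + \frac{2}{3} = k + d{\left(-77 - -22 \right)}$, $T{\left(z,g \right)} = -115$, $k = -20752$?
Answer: $\frac{13903963}{1476945} \approx 9.414$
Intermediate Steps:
$l = - \frac{62360}{3}$ ($l = - \frac{2}{3} - 20786 = - \frac{62360}{3} \approx -20787.0$)
$- \frac{1641}{T{\left(-160,-136 \right)}} + \frac{l}{4281} = - \frac{1641}{-115} - \frac{62360}{3 \cdot 4281} = \left(-1641\right) \left(- \frac{1}{115}\right) - \frac{62360}{12843} = \frac{1641}{115} - \frac{62360}{12843} = \frac{13903963}{1476945}$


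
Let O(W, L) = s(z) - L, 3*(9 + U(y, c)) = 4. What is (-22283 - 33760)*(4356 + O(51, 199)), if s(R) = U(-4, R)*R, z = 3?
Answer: -231681762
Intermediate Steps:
U(y, c) = -23/3 (U(y, c) = -9 + (⅓)*4 = -9 + 4/3 = -23/3)
s(R) = -23*R/3
O(W, L) = -23 - L (O(W, L) = -23/3*3 - L = -23 - L)
(-22283 - 33760)*(4356 + O(51, 199)) = (-22283 - 33760)*(4356 + (-23 - 1*199)) = -56043*(4356 + (-23 - 199)) = -56043*(4356 - 222) = -56043*4134 = -231681762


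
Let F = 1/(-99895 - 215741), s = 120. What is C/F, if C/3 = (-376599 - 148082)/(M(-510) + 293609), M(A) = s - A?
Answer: 496824636348/294239 ≈ 1.6885e+6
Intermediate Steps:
M(A) = 120 - A
F = -1/315636 (F = 1/(-315636) = -1/315636 ≈ -3.1682e-6)
C = -1574043/294239 (C = 3*((-376599 - 148082)/((120 - 1*(-510)) + 293609)) = 3*(-524681/((120 + 510) + 293609)) = 3*(-524681/(630 + 293609)) = 3*(-524681/294239) = -1574043/294239 ≈ -5.3495)
C/F = -1574043/(294239*(-1/315636)) = -1574043/294239*(-315636) = 496824636348/294239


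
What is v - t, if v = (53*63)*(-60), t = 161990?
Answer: -362330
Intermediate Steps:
v = -200340 (v = 3339*(-60) = -200340)
v - t = -200340 - 1*161990 = -200340 - 161990 = -362330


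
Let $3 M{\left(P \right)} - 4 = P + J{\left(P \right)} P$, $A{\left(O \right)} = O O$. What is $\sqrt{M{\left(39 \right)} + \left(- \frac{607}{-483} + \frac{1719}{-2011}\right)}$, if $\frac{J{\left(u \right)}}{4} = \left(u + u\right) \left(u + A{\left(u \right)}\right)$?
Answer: $\frac{\sqrt{663283890231164881}}{323771} \approx 2515.4$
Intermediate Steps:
$A{\left(O \right)} = O^{2}$
$J{\left(u \right)} = 8 u \left(u + u^{2}\right)$ ($J{\left(u \right)} = 4 \left(u + u\right) \left(u + u^{2}\right) = 4 \cdot 2 u \left(u + u^{2}\right) = 8 u \left(u + u^{2}\right)$)
$M{\left(P \right)} = \frac{4}{3} + \frac{P}{3} + \frac{8 P^{3} \left(1 + P\right)}{3}$ ($M{\left(P \right)} = \frac{4}{3} + \frac{P + 8 P^{2} \left(1 + P\right) P}{3} = \frac{4}{3} + \frac{P + 8 P^{3} \left(1 + P\right)}{3} = \frac{4}{3} + \left(\frac{P}{3} + \frac{8 P^{3} \left(1 + P\right)}{3}\right) = \frac{4}{3} + \frac{P}{3} + \frac{8 P^{3} \left(1 + P\right)}{3}$)
$\sqrt{M{\left(39 \right)} + \left(- \frac{607}{-483} + \frac{1719}{-2011}\right)} = \sqrt{\left(\frac{4}{3} + \frac{1}{3} \cdot 39 + \frac{8 \cdot 39^{3} \left(1 + 39\right)}{3}\right) + \left(- \frac{607}{-483} + \frac{1719}{-2011}\right)} = \sqrt{\left(\frac{4}{3} + 13 + \frac{8}{3} \cdot 59319 \cdot 40\right) + \left(\left(-607\right) \left(- \frac{1}{483}\right) + 1719 \left(- \frac{1}{2011}\right)\right)} = \sqrt{\left(\frac{4}{3} + 13 + 6327360\right) + \left(\frac{607}{483} - \frac{1719}{2011}\right)} = \sqrt{\frac{18982123}{3} + \frac{390400}{971313}} = \sqrt{\frac{2048620445411}{323771}} = \frac{\sqrt{663283890231164881}}{323771}$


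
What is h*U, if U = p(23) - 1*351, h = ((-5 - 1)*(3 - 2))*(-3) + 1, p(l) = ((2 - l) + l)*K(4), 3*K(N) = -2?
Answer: -20083/3 ≈ -6694.3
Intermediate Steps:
K(N) = -2/3 (K(N) = (1/3)*(-2) = -2/3)
p(l) = -4/3 (p(l) = ((2 - l) + l)*(-2/3) = 2*(-2/3) = -4/3)
h = 19 (h = -6*1*(-3) + 1 = -6*(-3) + 1 = 18 + 1 = 19)
U = -1057/3 (U = -4/3 - 1*351 = -4/3 - 351 = -1057/3 ≈ -352.33)
h*U = 19*(-1057/3) = -20083/3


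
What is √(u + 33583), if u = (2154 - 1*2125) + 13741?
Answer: √47353 ≈ 217.61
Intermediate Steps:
u = 13770 (u = (2154 - 2125) + 13741 = 29 + 13741 = 13770)
√(u + 33583) = √(13770 + 33583) = √47353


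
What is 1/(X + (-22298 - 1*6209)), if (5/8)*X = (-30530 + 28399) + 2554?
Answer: -5/139151 ≈ -3.5932e-5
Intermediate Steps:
X = 3384/5 (X = 8*((-30530 + 28399) + 2554)/5 = 8*(-2131 + 2554)/5 = (8/5)*423 = 3384/5 ≈ 676.80)
1/(X + (-22298 - 1*6209)) = 1/(3384/5 + (-22298 - 1*6209)) = 1/(3384/5 + (-22298 - 6209)) = 1/(3384/5 - 28507) = 1/(-139151/5) = -5/139151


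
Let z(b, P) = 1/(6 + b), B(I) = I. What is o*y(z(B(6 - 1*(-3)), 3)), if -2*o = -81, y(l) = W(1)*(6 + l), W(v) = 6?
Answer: 7371/5 ≈ 1474.2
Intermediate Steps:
y(l) = 36 + 6*l (y(l) = 6*(6 + l) = 36 + 6*l)
o = 81/2 (o = -1/2*(-81) = 81/2 ≈ 40.500)
o*y(z(B(6 - 1*(-3)), 3)) = 81*(36 + 6/(6 + (6 - 1*(-3))))/2 = 81*(36 + 6/(6 + (6 + 3)))/2 = 81*(36 + 6/(6 + 9))/2 = 81*(36 + 6/15)/2 = 81*(36 + 6*(1/15))/2 = 81*(36 + 2/5)/2 = (81/2)*(182/5) = 7371/5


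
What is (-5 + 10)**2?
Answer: 25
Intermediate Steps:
(-5 + 10)**2 = 5**2 = 25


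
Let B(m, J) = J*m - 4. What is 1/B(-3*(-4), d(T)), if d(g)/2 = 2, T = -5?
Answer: 1/44 ≈ 0.022727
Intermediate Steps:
d(g) = 4 (d(g) = 2*2 = 4)
B(m, J) = -4 + J*m
1/B(-3*(-4), d(T)) = 1/(-4 + 4*(-3*(-4))) = 1/(-4 + 4*12) = 1/(-4 + 48) = 1/44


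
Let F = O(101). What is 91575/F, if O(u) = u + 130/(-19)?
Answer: 1739925/1789 ≈ 972.57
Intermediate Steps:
O(u) = -130/19 + u (O(u) = u + 130*(-1/19) = u - 130/19 = -130/19 + u)
F = 1789/19 (F = -130/19 + 101 = 1789/19 ≈ 94.158)
91575/F = 91575/(1789/19) = 91575*(19/1789) = 1739925/1789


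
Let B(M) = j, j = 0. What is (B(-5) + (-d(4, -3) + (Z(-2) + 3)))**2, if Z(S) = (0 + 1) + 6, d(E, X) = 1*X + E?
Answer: 81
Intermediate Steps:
d(E, X) = E + X (d(E, X) = X + E = E + X)
Z(S) = 7 (Z(S) = 1 + 6 = 7)
B(M) = 0
(B(-5) + (-d(4, -3) + (Z(-2) + 3)))**2 = (0 + (-(4 - 3) + (7 + 3)))**2 = (0 + (-1*1 + 10))**2 = (0 + (-1 + 10))**2 = (0 + 9)**2 = 9**2 = 81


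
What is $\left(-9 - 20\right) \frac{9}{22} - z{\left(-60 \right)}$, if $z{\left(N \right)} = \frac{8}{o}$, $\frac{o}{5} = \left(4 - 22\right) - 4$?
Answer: $- \frac{1297}{110} \approx -11.791$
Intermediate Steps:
$o = -110$ ($o = 5 \left(\left(4 - 22\right) - 4\right) = 5 \left(-18 - 4\right) = 5 \left(-22\right) = -110$)
$z{\left(N \right)} = - \frac{4}{55}$ ($z{\left(N \right)} = \frac{8}{-110} = 8 \left(- \frac{1}{110}\right) = - \frac{4}{55}$)
$\left(-9 - 20\right) \frac{9}{22} - z{\left(-60 \right)} = \left(-9 - 20\right) \frac{9}{22} - - \frac{4}{55} = - 29 \cdot 9 \cdot \frac{1}{22} + \frac{4}{55} = \left(-29\right) \frac{9}{22} + \frac{4}{55} = - \frac{261}{22} + \frac{4}{55} = - \frac{1297}{110}$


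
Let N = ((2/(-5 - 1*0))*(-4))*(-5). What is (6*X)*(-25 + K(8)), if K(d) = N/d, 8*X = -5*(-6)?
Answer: -585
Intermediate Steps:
X = 15/4 (X = (-5*(-6))/8 = (1/8)*30 = 15/4 ≈ 3.7500)
N = -8 (N = ((2/(-5 + 0))*(-4))*(-5) = ((2/(-5))*(-4))*(-5) = ((2*(-1/5))*(-4))*(-5) = -2/5*(-4)*(-5) = (8/5)*(-5) = -8)
K(d) = -8/d
(6*X)*(-25 + K(8)) = (6*(15/4))*(-25 - 8/8) = 45*(-25 - 8*1/8)/2 = 45*(-25 - 1)/2 = (45/2)*(-26) = -585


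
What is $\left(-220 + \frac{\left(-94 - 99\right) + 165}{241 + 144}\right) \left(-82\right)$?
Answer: $\frac{992528}{55} \approx 18046.0$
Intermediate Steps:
$\left(-220 + \frac{\left(-94 - 99\right) + 165}{241 + 144}\right) \left(-82\right) = \left(-220 + \frac{-193 + 165}{385}\right) \left(-82\right) = \left(-220 - \frac{4}{55}\right) \left(-82\right) = \left(- \frac{12104}{55}\right) \left(-82\right) = \frac{992528}{55}$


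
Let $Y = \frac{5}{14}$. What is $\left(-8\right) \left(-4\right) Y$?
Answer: $\frac{80}{7} \approx 11.429$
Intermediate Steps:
$Y = \frac{5}{14}$ ($Y = 5 \cdot \frac{1}{14} = \frac{5}{14} \approx 0.35714$)
$\left(-8\right) \left(-4\right) Y = \left(-8\right) \left(-4\right) \frac{5}{14} = 32 \cdot \frac{5}{14} = \frac{80}{7}$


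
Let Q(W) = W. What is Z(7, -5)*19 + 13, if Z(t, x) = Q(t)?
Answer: 146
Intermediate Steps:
Z(t, x) = t
Z(7, -5)*19 + 13 = 7*19 + 13 = 133 + 13 = 146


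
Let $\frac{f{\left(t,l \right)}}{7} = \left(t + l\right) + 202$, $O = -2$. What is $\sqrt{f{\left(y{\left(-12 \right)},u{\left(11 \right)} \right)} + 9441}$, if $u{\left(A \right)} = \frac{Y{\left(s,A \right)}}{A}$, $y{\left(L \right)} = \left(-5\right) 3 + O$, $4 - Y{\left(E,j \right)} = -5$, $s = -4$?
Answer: $\frac{\sqrt{1299749}}{11} \approx 103.64$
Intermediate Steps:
$Y{\left(E,j \right)} = 9$ ($Y{\left(E,j \right)} = 4 - -5 = 4 + 5 = 9$)
$y{\left(L \right)} = -17$ ($y{\left(L \right)} = \left(-5\right) 3 - 2 = -15 - 2 = -17$)
$u{\left(A \right)} = \frac{9}{A}$
$f{\left(t,l \right)} = 1414 + 7 l + 7 t$ ($f{\left(t,l \right)} = 7 \left(\left(t + l\right) + 202\right) = 7 \left(\left(l + t\right) + 202\right) = 7 \left(202 + l + t\right) = 1414 + 7 l + 7 t$)
$\sqrt{f{\left(y{\left(-12 \right)},u{\left(11 \right)} \right)} + 9441} = \sqrt{\left(1414 + 7 \cdot \frac{9}{11} + 7 \left(-17\right)\right) + 9441} = \sqrt{\left(1414 + 7 \cdot 9 \cdot \frac{1}{11} - 119\right) + 9441} = \sqrt{\left(1414 + 7 \cdot \frac{9}{11} - 119\right) + 9441} = \sqrt{\left(1414 + \frac{63}{11} - 119\right) + 9441} = \sqrt{\frac{14308}{11} + 9441} = \sqrt{\frac{118159}{11}} = \frac{\sqrt{1299749}}{11}$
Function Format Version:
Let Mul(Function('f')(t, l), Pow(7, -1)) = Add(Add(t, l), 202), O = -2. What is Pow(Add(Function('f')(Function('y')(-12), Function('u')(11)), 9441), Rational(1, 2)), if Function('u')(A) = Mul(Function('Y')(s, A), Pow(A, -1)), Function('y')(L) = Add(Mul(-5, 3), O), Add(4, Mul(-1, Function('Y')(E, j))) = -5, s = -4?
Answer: Mul(Rational(1, 11), Pow(1299749, Rational(1, 2))) ≈ 103.64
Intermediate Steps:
Function('Y')(E, j) = 9 (Function('Y')(E, j) = Add(4, Mul(-1, -5)) = Add(4, 5) = 9)
Function('y')(L) = -17 (Function('y')(L) = Add(Mul(-5, 3), -2) = Add(-15, -2) = -17)
Function('u')(A) = Mul(9, Pow(A, -1))
Function('f')(t, l) = Add(1414, Mul(7, l), Mul(7, t)) (Function('f')(t, l) = Mul(7, Add(Add(t, l), 202)) = Mul(7, Add(Add(l, t), 202)) = Mul(7, Add(202, l, t)) = Add(1414, Mul(7, l), Mul(7, t)))
Pow(Add(Function('f')(Function('y')(-12), Function('u')(11)), 9441), Rational(1, 2)) = Pow(Add(Add(1414, Mul(7, Mul(9, Pow(11, -1))), Mul(7, -17)), 9441), Rational(1, 2)) = Pow(Add(Add(1414, Mul(7, Mul(9, Rational(1, 11))), -119), 9441), Rational(1, 2)) = Pow(Add(Add(1414, Mul(7, Rational(9, 11)), -119), 9441), Rational(1, 2)) = Pow(Add(Add(1414, Rational(63, 11), -119), 9441), Rational(1, 2)) = Pow(Add(Rational(14308, 11), 9441), Rational(1, 2)) = Pow(Rational(118159, 11), Rational(1, 2)) = Mul(Rational(1, 11), Pow(1299749, Rational(1, 2)))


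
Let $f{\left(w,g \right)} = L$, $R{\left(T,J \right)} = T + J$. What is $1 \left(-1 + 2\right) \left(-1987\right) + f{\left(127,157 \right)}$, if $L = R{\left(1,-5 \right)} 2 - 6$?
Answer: $-2001$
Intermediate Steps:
$R{\left(T,J \right)} = J + T$
$L = -14$ ($L = \left(-5 + 1\right) 2 - 6 = \left(-4\right) 2 - 6 = -8 - 6 = -14$)
$f{\left(w,g \right)} = -14$
$1 \left(-1 + 2\right) \left(-1987\right) + f{\left(127,157 \right)} = 1 \left(-1 + 2\right) \left(-1987\right) - 14 = 1 \cdot 1 \left(-1987\right) - 14 = 1 \left(-1987\right) - 14 = -1987 - 14 = -2001$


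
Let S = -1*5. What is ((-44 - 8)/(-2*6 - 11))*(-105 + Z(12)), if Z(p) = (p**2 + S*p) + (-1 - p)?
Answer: -1768/23 ≈ -76.870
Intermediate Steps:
S = -5
Z(p) = -1 + p**2 - 6*p (Z(p) = (p**2 - 5*p) + (-1 - p) = -1 + p**2 - 6*p)
((-44 - 8)/(-2*6 - 11))*(-105 + Z(12)) = ((-44 - 8)/(-2*6 - 11))*(-105 + (-1 + 12**2 - 6*12)) = (-52/(-12 - 11))*(-105 + (-1 + 144 - 72)) = (-52/(-23))*(-105 + 71) = -52*(-1/23)*(-34) = (52/23)*(-34) = -1768/23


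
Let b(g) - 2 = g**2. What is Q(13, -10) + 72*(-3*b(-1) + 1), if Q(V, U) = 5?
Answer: -571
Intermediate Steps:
b(g) = 2 + g**2
Q(13, -10) + 72*(-3*b(-1) + 1) = 5 + 72*(-3*(2 + (-1)**2) + 1) = 5 + 72*(-3*(2 + 1) + 1) = 5 + 72*(-3*3 + 1) = 5 + 72*(-9 + 1) = 5 + 72*(-8) = 5 - 576 = -571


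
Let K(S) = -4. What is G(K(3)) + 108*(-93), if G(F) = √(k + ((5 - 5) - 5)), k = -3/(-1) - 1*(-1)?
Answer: -10044 + I ≈ -10044.0 + 1.0*I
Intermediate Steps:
k = 4 (k = -3*(-1) + 1 = 3 + 1 = 4)
G(F) = I (G(F) = √(4 + ((5 - 5) - 5)) = √(4 + (0 - 5)) = √(4 - 5) = √(-1) = I)
G(K(3)) + 108*(-93) = I + 108*(-93) = I - 10044 = -10044 + I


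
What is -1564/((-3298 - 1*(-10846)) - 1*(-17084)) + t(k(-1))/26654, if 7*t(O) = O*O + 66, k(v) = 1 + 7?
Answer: -36075729/574473662 ≈ -0.062798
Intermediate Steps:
k(v) = 8
t(O) = 66/7 + O**2/7 (t(O) = (O*O + 66)/7 = (O**2 + 66)/7 = (66 + O**2)/7 = 66/7 + O**2/7)
-1564/((-3298 - 1*(-10846)) - 1*(-17084)) + t(k(-1))/26654 = -1564/((-3298 - 1*(-10846)) - 1*(-17084)) + (66/7 + (1/7)*8**2)/26654 = -1564/((-3298 + 10846) + 17084) + (66/7 + (1/7)*64)*(1/26654) = -1564/(7548 + 17084) + (66/7 + 64/7)*(1/26654) = -1564/24632 + (130/7)*(1/26654) = -1564*1/24632 + 65/93289 = -391/6158 + 65/93289 = -36075729/574473662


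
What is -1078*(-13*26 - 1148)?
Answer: 1601908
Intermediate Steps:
-1078*(-13*26 - 1148) = -1078*(-338 - 1148) = -1078*(-1486) = 1601908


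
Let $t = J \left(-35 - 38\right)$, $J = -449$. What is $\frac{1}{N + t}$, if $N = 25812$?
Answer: $\frac{1}{58589} \approx 1.7068 \cdot 10^{-5}$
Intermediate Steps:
$t = 32777$ ($t = - 449 \left(-35 - 38\right) = \left(-449\right) \left(-73\right) = 32777$)
$\frac{1}{N + t} = \frac{1}{25812 + 32777} = \frac{1}{58589}$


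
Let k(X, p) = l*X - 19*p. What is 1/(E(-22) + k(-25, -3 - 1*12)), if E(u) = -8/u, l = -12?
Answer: 11/6439 ≈ 0.0017083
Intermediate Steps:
k(X, p) = -19*p - 12*X (k(X, p) = -12*X - 19*p = -19*p - 12*X)
1/(E(-22) + k(-25, -3 - 1*12)) = 1/(-8/(-22) + (-19*(-3 - 1*12) - 12*(-25))) = 1/(-8*(-1/22) + (-19*(-3 - 12) + 300)) = 1/(4/11 + (-19*(-15) + 300)) = 1/(4/11 + (285 + 300)) = 1/(4/11 + 585) = 1/(6439/11) = 11/6439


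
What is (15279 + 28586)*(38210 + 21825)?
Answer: 2633435275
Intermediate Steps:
(15279 + 28586)*(38210 + 21825) = 43865*60035 = 2633435275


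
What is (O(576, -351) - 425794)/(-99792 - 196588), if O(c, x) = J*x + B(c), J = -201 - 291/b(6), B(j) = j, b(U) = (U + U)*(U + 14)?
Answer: 28339313/23710400 ≈ 1.1952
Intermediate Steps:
b(U) = 2*U*(14 + U) (b(U) = (2*U)*(14 + U) = 2*U*(14 + U))
J = -16177/80 (J = -201 - 291/(2*6*(14 + 6)) = -201 - 291/(2*6*20) = -201 - 291/240 = -201 - 1*97/80 = -201 - 97/80 = -16177/80 ≈ -202.21)
O(c, x) = c - 16177*x/80 (O(c, x) = -16177*x/80 + c = c - 16177*x/80)
(O(576, -351) - 425794)/(-99792 - 196588) = ((576 - 16177/80*(-351)) - 425794)/(-99792 - 196588) = ((576 + 5678127/80) - 425794)/(-296380) = (5724207/80 - 425794)*(-1/296380) = -28339313/80*(-1/296380) = 28339313/23710400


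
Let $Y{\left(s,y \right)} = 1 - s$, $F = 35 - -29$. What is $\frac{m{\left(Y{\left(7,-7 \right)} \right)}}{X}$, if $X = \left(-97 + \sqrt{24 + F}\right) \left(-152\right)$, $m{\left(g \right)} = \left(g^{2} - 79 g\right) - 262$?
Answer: $\frac{3007}{177099} + \frac{62 \sqrt{22}}{177099} \approx 0.018621$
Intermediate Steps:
$F = 64$ ($F = 35 + 29 = 64$)
$m{\left(g \right)} = -262 + g^{2} - 79 g$
$X = 14744 - 304 \sqrt{22}$ ($X = \left(-97 + \sqrt{24 + 64}\right) \left(-152\right) = \left(-97 + \sqrt{88}\right) \left(-152\right) = \left(-97 + 2 \sqrt{22}\right) \left(-152\right) = 14744 - 304 \sqrt{22} \approx 13318.0$)
$\frac{m{\left(Y{\left(7,-7 \right)} \right)}}{X} = \frac{-262 + \left(1 - 7\right)^{2} - 79 \left(1 - 7\right)}{14744 - 304 \sqrt{22}} = \frac{-262 + \left(-6\right)^{2} - -474}{14744 - 304 \sqrt{22}} = \frac{-262 + 36 + 474}{14744 - 304 \sqrt{22}} = \frac{248}{14744 - 304 \sqrt{22}}$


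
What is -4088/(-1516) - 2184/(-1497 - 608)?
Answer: 2979046/797795 ≈ 3.7341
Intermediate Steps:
-4088/(-1516) - 2184/(-1497 - 608) = -4088*(-1/1516) - 2184/(-2105) = 1022/379 - 2184*(-1/2105) = 1022/379 + 2184/2105 = 2979046/797795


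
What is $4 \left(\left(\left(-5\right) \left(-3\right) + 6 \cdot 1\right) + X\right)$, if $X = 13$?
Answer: $136$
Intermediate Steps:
$4 \left(\left(\left(-5\right) \left(-3\right) + 6 \cdot 1\right) + X\right) = 4 \left(\left(\left(-5\right) \left(-3\right) + 6 \cdot 1\right) + 13\right) = 4 \left(\left(15 + 6\right) + 13\right) = 4 \left(21 + 13\right) = 4 \cdot 34 = 136$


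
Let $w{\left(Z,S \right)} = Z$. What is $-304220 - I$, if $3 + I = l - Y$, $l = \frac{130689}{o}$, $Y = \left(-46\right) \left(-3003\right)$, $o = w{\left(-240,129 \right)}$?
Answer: $- \frac{13242757}{80} \approx -1.6553 \cdot 10^{5}$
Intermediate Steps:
$o = -240$
$Y = 138138$
$l = - \frac{43563}{80}$ ($l = \frac{130689}{-240} = 130689 \left(- \frac{1}{240}\right) = - \frac{43563}{80} \approx -544.54$)
$I = - \frac{11094843}{80}$ ($I = -3 - \frac{11094603}{80} = - \frac{11094843}{80} \approx -1.3869 \cdot 10^{5}$)
$-304220 - I = -304220 - - \frac{11094843}{80} = -304220 + \frac{11094843}{80} = - \frac{13242757}{80}$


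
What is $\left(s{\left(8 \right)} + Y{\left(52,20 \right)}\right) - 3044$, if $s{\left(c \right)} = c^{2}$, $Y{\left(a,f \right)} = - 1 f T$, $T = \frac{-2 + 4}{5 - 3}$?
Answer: $-3000$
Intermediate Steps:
$T = 1$ ($T = \frac{2}{2} = 2 \cdot \frac{1}{2} = 1$)
$Y{\left(a,f \right)} = - f$ ($Y{\left(a,f \right)} = - 1 f 1 = - f 1 = - f$)
$\left(s{\left(8 \right)} + Y{\left(52,20 \right)}\right) - 3044 = \left(8^{2} - 20\right) - 3044 = \left(64 - 20\right) - 3044 = 44 - 3044 = -3000$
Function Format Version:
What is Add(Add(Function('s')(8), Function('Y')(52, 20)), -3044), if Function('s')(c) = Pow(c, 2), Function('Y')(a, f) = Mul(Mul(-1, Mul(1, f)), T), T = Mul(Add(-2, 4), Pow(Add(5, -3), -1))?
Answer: -3000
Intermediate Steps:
T = 1 (T = Mul(2, Pow(2, -1)) = Mul(2, Rational(1, 2)) = 1)
Function('Y')(a, f) = Mul(-1, f) (Function('Y')(a, f) = Mul(Mul(-1, Mul(1, f)), 1) = Mul(Mul(-1, f), 1) = Mul(-1, f))
Add(Add(Function('s')(8), Function('Y')(52, 20)), -3044) = Add(Add(Pow(8, 2), Mul(-1, 20)), -3044) = Add(Add(64, -20), -3044) = Add(44, -3044) = -3000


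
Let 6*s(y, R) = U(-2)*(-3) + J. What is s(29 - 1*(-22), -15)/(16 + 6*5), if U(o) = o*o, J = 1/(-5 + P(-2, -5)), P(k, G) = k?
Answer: -85/1932 ≈ -0.043996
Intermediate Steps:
J = -⅐ (J = 1/(-5 - 2) = 1/(-7) = -⅐ ≈ -0.14286)
U(o) = o²
s(y, R) = -85/42 (s(y, R) = ((-2)²*(-3) - ⅐)/6 = (4*(-3) - ⅐)/6 = (-12 - ⅐)/6 = (⅙)*(-85/7) = -85/42)
s(29 - 1*(-22), -15)/(16 + 6*5) = -85/(42*(16 + 6*5)) = -85/(42*(16 + 30)) = -85/42/46 = -85/42*1/46 = -85/1932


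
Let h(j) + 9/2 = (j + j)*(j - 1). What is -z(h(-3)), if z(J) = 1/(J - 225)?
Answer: 2/411 ≈ 0.0048662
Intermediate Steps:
h(j) = -9/2 + 2*j*(-1 + j) (h(j) = -9/2 + (j + j)*(j - 1) = -9/2 + (2*j)*(-1 + j) = -9/2 + 2*j*(-1 + j))
z(J) = 1/(-225 + J)
-z(h(-3)) = -1/(-225 + (-9/2 - 2*(-3) + 2*(-3)²)) = -1/(-225 + (-9/2 + 6 + 2*9)) = -1/(-225 + (-9/2 + 6 + 18)) = -1/(-225 + 39/2) = -1/(-411/2) = -1*(-2/411) = 2/411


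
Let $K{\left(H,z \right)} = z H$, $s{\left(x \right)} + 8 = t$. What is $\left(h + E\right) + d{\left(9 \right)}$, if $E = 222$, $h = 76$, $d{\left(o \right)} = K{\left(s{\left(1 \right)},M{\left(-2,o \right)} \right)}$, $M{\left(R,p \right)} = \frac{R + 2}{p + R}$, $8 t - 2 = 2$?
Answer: $298$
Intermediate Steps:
$t = \frac{1}{2}$ ($t = \frac{1}{4} + \frac{1}{8} \cdot 2 = \frac{1}{4} + \frac{1}{4} = \frac{1}{2} \approx 0.5$)
$M{\left(R,p \right)} = \frac{2 + R}{R + p}$
$s{\left(x \right)} = - \frac{15}{2}$ ($s{\left(x \right)} = -8 + \frac{1}{2} = - \frac{15}{2}$)
$K{\left(H,z \right)} = H z$
$d{\left(o \right)} = 0$ ($d{\left(o \right)} = - \frac{15 \frac{2 - 2}{-2 + o}}{2} = - \frac{15 \frac{1}{-2 + o} 0}{2} = \left(- \frac{15}{2}\right) 0 = 0$)
$\left(h + E\right) + d{\left(9 \right)} = \left(76 + 222\right) + 0 = 298 + 0 = 298$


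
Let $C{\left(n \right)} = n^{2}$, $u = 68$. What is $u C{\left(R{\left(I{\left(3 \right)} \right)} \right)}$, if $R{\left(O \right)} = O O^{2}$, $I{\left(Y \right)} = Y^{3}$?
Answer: $26344593252$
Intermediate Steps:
$R{\left(O \right)} = O^{3}$
$u C{\left(R{\left(I{\left(3 \right)} \right)} \right)} = 68 \left(\left(3^{3}\right)^{3}\right)^{2} = 68 \left(27^{3}\right)^{2} = 68 \cdot 19683^{2} = 68 \cdot 387420489 = 26344593252$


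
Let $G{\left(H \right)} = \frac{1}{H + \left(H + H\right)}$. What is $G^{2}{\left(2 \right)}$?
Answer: $\frac{1}{36} \approx 0.027778$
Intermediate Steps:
$G{\left(H \right)} = \frac{1}{3 H}$ ($G{\left(H \right)} = \frac{1}{H + 2 H} = \frac{1}{3 H}$)
$G^{2}{\left(2 \right)} = \left(\frac{1}{3 \cdot 2}\right)^{2} = \left(\frac{1}{3} \cdot \frac{1}{2}\right)^{2} = \left(\frac{1}{6}\right)^{2} = \frac{1}{36}$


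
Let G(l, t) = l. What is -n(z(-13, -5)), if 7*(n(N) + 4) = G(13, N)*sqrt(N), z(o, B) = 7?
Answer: 4 - 13*sqrt(7)/7 ≈ -0.91354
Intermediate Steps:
n(N) = -4 + 13*sqrt(N)/7 (n(N) = -4 + (13*sqrt(N))/7 = -4 + 13*sqrt(N)/7)
-n(z(-13, -5)) = -(-4 + 13*sqrt(7)/7) = 4 - 13*sqrt(7)/7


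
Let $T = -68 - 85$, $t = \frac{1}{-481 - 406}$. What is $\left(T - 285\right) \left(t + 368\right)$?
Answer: $- \frac{142969770}{887} \approx -1.6118 \cdot 10^{5}$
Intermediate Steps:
$t = - \frac{1}{887}$ ($t = \frac{1}{-887} = - \frac{1}{887} \approx -0.0011274$)
$T = -153$
$\left(T - 285\right) \left(t + 368\right) = \left(-153 - 285\right) \left(- \frac{1}{887} + 368\right) = \left(-438\right) \frac{326415}{887} = - \frac{142969770}{887}$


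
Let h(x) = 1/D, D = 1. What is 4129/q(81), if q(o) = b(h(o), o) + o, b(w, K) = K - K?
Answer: 4129/81 ≈ 50.975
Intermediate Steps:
h(x) = 1 (h(x) = 1/1 = 1*1 = 1)
b(w, K) = 0
q(o) = o (q(o) = 0 + o = o)
4129/q(81) = 4129/81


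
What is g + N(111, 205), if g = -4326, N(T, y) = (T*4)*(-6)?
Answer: -6990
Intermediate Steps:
N(T, y) = -24*T (N(T, y) = (4*T)*(-6) = -24*T)
g + N(111, 205) = -4326 - 24*111 = -4326 - 2664 = -6990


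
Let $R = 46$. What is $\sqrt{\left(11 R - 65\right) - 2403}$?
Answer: $3 i \sqrt{218} \approx 44.294 i$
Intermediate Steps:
$\sqrt{\left(11 R - 65\right) - 2403} = \sqrt{\left(11 \cdot 46 - 65\right) - 2403} = \sqrt{\left(506 - 65\right) - 2403} = \sqrt{441 - 2403} = \sqrt{-1962} = 3 i \sqrt{218}$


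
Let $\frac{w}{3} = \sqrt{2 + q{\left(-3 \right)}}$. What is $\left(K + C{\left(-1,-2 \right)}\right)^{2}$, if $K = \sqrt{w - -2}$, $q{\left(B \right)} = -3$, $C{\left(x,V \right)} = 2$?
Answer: $\left(2 + \sqrt{2 + 3 i}\right)^{2} \approx 12.697 + 6.5839 i$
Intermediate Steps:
$w = 3 i$ ($w = 3 \sqrt{2 - 3} = 3 \sqrt{-1} = 3 i \approx 3.0 i$)
$K = \sqrt{2 + 3 i}$ ($K = \sqrt{3 i - -2} = \sqrt{3 i + 2} = \sqrt{2 + 3 i} \approx 1.6741 + 0.89598 i$)
$\left(K + C{\left(-1,-2 \right)}\right)^{2} = \left(\sqrt{2 + 3 i} + 2\right)^{2} = \left(2 + \sqrt{2 + 3 i}\right)^{2}$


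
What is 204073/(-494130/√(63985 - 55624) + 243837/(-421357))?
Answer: 19478301442293349953/4816597499730057254299 - 5967685707209027289670*√929/4816597499730057254299 ≈ -37.760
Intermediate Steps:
204073/(-494130/√(63985 - 55624) + 243837/(-421357)) = 204073/(-494130*√929/2787 + 243837*(-1/421357)) = 204073/(-494130*√929/2787 - 243837/421357) = 204073/(-164710*√929/929 - 243837/421357) = 204073/(-243837/421357 - 164710*√929/929)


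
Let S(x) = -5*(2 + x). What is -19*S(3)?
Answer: 475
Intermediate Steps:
S(x) = -10 - 5*x
-19*S(3) = -19*(-10 - 5*3) = -19*(-10 - 15) = -19*(-25) = 475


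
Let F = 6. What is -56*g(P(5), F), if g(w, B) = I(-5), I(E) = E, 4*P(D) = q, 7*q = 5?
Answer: 280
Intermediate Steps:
q = 5/7 (q = (⅐)*5 = 5/7 ≈ 0.71429)
P(D) = 5/28 (P(D) = (¼)*(5/7) = 5/28)
g(w, B) = -5
-56*g(P(5), F) = -56*(-5) = 280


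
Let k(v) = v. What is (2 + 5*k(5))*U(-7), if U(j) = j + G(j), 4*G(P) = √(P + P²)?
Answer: -189 + 27*√42/4 ≈ -145.25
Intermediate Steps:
G(P) = √(P + P²)/4
U(j) = j + √(j*(1 + j))/4
(2 + 5*k(5))*U(-7) = (2 + 5*5)*(-7 + √(-7*(1 - 7))/4) = (2 + 25)*(-7 + √(-7*(-6))/4) = 27*(-7 + √42/4) = -189 + 27*√42/4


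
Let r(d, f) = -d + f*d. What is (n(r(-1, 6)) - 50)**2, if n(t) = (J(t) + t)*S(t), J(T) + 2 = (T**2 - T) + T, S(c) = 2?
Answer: 196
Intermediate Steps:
J(T) = -2 + T**2 (J(T) = -2 + ((T**2 - T) + T) = -2 + T**2)
r(d, f) = -d + d*f
n(t) = -4 + 2*t + 2*t**2 (n(t) = ((-2 + t**2) + t)*2 = (-2 + t + t**2)*2 = -4 + 2*t + 2*t**2)
(n(r(-1, 6)) - 50)**2 = ((-4 + 2*(-(-1 + 6)) + 2*(-(-1 + 6))**2) - 50)**2 = ((-4 + 2*(-1*5) + 2*(-1*5)**2) - 50)**2 = ((-4 + 2*(-5) + 2*(-5)**2) - 50)**2 = ((-4 - 10 + 2*25) - 50)**2 = ((-4 - 10 + 50) - 50)**2 = (36 - 50)**2 = (-14)**2 = 196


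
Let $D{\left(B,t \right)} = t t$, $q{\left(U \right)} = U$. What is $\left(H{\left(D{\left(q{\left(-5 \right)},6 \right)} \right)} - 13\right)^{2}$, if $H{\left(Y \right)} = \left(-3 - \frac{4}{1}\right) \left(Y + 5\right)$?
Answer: $90000$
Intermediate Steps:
$D{\left(B,t \right)} = t^{2}$
$H{\left(Y \right)} = -35 - 7 Y$ ($H{\left(Y \right)} = \left(-3 - 4\right) \left(5 + Y\right) = - 7 \left(5 + Y\right) = -35 - 7 Y$)
$\left(H{\left(D{\left(q{\left(-5 \right)},6 \right)} \right)} - 13\right)^{2} = \left(\left(-35 - 7 \cdot 6^{2}\right) - 13\right)^{2} = \left(\left(-35 - 252\right) - 13\right)^{2} = \left(-287 - 13\right)^{2} = \left(-300\right)^{2} = 90000$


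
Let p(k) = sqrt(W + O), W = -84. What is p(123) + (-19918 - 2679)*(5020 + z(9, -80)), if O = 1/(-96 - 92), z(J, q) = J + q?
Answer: -111832553 + I*sqrt(742271)/94 ≈ -1.1183e+8 + 9.1654*I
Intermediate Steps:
O = -1/188 (O = 1/(-188) = -1/188 ≈ -0.0053191)
p(k) = I*sqrt(742271)/94 (p(k) = sqrt(-84 - 1/188) = sqrt(-15793/188) = I*sqrt(742271)/94)
p(123) + (-19918 - 2679)*(5020 + z(9, -80)) = I*sqrt(742271)/94 + (-19918 - 2679)*(5020 + (9 - 80)) = I*sqrt(742271)/94 - 22597*(5020 - 71) = I*sqrt(742271)/94 - 22597*4949 = I*sqrt(742271)/94 - 111832553 = -111832553 + I*sqrt(742271)/94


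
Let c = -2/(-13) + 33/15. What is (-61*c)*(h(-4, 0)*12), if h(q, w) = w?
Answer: 0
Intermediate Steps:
c = 153/65 (c = -2*(-1/13) + 33*(1/15) = 2/13 + 11/5 = 153/65 ≈ 2.3538)
(-61*c)*(h(-4, 0)*12) = (-61*153/65)*(0*12) = -9333/65*0 = 0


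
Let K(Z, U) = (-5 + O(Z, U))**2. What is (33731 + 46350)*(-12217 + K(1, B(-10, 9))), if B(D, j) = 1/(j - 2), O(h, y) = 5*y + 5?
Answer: -47937127248/49 ≈ -9.7831e+8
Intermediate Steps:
O(h, y) = 5 + 5*y
B(D, j) = 1/(-2 + j)
K(Z, U) = 25*U**2 (K(Z, U) = (-5 + (5 + 5*U))**2 = (5*U)**2 = 25*U**2)
(33731 + 46350)*(-12217 + K(1, B(-10, 9))) = (33731 + 46350)*(-12217 + 25*(1/(-2 + 9))**2) = 80081*(-12217 + 25*(1/7)**2) = 80081*(-12217 + 25*(1/49)) = 80081*(-12217 + 25/49) = 80081*(-598608/49) = -47937127248/49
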